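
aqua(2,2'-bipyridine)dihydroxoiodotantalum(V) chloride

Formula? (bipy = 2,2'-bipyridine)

Ligands: 1 iodo (I, -1), 2 hydroxo (OH, -1), 1 2,2'-bipyridine (bipy, neutral), 1 aqua (H2O, neutral). Ligand charge sum = -3.
With Ta in oxidation state +5, the complex ion is [Ta...]^2+.
Charge balance with chloride (-1) requires 1 complex ion per 2 chloride.

[Ta(bipy)(H2O)I(OH)2]Cl2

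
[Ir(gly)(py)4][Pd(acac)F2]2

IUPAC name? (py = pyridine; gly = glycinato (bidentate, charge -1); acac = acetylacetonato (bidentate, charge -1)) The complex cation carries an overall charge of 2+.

Both ions are complex: the cation is named first with the plain metal name, the anion second with the -ate form; each ion's ligands are alphabetised independently.
The complex cation is given as 2+; its ligand charges sum to -1, so Ir = +3.
With 2 anions per cation, each anion must be 2/2 = 1−.
Anion: ligand charges sum to -3; for the ion to be 1−, Pd = +2.

(glycinato)tetrakis(pyridine)iridium(III) (acetylacetonato)difluoropalladate(II)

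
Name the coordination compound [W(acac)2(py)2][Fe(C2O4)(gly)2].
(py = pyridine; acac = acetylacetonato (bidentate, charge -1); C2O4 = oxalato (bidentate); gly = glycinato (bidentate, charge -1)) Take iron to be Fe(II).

Fe is given as +2; the anion's ligand charges sum to -4, so the complex anion is 2−.
A 1:1 salt means the cation carries the equal and opposite charge, 2+.
Cation: ligand charges sum to -2; for the ion to be 2+, W = +4.

bis(acetylacetonato)bis(pyridine)tungsten(IV) bis(glycinato)oxalatoferrate(II)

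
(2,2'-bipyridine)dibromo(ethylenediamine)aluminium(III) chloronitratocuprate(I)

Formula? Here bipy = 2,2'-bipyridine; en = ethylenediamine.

[Al(bipy)Br2(en)][CuCl(NO3)]

Cation [Al…]: ligand charges -2, Al(III) ⇒ ion charge 1+.
Anion [Cu…]: ligand charges -2, Cu(I) ⇒ ion charge 1−.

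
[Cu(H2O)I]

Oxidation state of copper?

No counter-ion: the bracketed complex is neutral.
Ligand charges: 1×H2O neutral; 1×I = -1; sum -1.
Cu + (-1) = 0 ⇒ Cu is +1.

+1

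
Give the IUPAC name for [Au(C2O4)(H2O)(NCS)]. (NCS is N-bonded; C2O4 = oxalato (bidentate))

There is no counter-ion, so the complex is neutral overall.
Ligand charges: 1×aqua (neutral), 1×isothiocyanato (-1 each), 1×oxalato (-2 each); total -3. So Au + (-3) = 0, giving Au = +3.
Ligands are named alphabetically: aqua before isothiocyanato before oxalato.

aquaisothiocyanatooxalatogold(III)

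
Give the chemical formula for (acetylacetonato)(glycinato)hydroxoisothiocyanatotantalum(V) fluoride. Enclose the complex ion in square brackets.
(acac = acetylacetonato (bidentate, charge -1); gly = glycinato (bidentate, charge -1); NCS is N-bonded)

Ligands: 1 acetylacetonato (acac, -1), 1 glycinato (gly, -1), 1 hydroxo (OH, -1), 1 isothiocyanato (NCS, -1). Ligand charge sum = -4.
Charge balance with fluoride (-1) requires 1 complex ion per 1 fluoride.

[Ta(acac)(gly)(NCS)(OH)]F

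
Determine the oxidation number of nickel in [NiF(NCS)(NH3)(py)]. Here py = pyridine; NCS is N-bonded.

+2

No counter-ion: the bracketed complex is neutral.
Ligand charges: 1×py neutral; 1×F = -1; 1×NCS = -1; 1×NH3 neutral; sum -2.
Ni + (-2) = 0 ⇒ Ni is +2.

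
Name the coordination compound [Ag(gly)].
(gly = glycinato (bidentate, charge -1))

There is no counter-ion, so the complex is neutral overall.
Ligand charges: 1×glycinato (-1 each); total -1. So Ag + (-1) = 0, giving Ag = +1.

(glycinato)silver(I)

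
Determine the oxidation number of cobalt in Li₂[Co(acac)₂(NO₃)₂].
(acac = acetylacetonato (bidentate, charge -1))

2 lithium outside the brackets (+1 each) → the complex ion is 2−.
Ligand charges: 2×NO3 = -2; 2×acac = -2; sum -4.
Co + (-4) = 2− ⇒ Co is +2.

+2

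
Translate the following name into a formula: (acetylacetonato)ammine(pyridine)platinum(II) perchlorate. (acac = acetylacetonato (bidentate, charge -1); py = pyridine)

Ligands: 1 acetylacetonato (acac, -1), 1 pyridine (py, neutral), 1 ammine (NH3, neutral). Ligand charge sum = -1.
With Pt in oxidation state +2, the complex ion is [Pt...]^1+.
Charge balance with perchlorate (-1) requires 1 complex ion per 1 perchlorate.

[Pt(acac)(NH3)(py)]ClO4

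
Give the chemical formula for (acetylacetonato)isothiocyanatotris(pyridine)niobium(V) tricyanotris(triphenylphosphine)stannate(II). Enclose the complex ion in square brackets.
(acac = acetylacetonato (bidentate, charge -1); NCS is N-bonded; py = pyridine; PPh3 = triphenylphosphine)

[Nb(acac)(NCS)(py)3][Sn(CN)3(PPh3)3]3

Cation [Nb…]: ligand charges -2, Nb(V) ⇒ ion charge 3+.
Anion [Sn…]: ligand charges -3, Sn(II) ⇒ ion charge 1−.
One 3+ cation requires 3 of the 1− anion.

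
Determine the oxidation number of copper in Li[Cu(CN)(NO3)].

+1

1 lithium outside the brackets (+1 each) → the complex ion is 1−.
Ligand charges: 1×NO3 = -1; 1×CN = -1; sum -2.
Cu + (-2) = 1− ⇒ Cu is +1.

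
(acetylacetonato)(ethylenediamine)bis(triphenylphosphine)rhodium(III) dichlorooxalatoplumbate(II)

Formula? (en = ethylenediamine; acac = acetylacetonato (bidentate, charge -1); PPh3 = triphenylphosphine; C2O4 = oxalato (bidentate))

[Rh(acac)(en)(PPh3)2][Pb(C2O4)Cl2]

Cation [Rh…]: ligand charges -1, Rh(III) ⇒ ion charge 2+.
Anion [Pb…]: ligand charges -4, Pb(II) ⇒ ion charge 2−.
One 2+ cation balances one 2− anion.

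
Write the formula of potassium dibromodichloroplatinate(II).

K2[PtBr2Cl2]

Ligands: 2 bromo (Br, -1), 2 chloro (Cl, -1). Ligand charge sum = -4.
Charge balance with potassium (+1) requires 1 complex ion per 2 potassium.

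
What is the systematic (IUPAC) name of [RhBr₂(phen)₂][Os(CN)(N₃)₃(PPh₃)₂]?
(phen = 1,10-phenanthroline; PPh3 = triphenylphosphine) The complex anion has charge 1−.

dibromobis(1,10-phenanthroline)rhodium(III) triazidocyanobis(triphenylphosphine)osmate(III)

Both ions are complex: the cation is named first with the plain metal name, the anion second with the -ate form; each ion's ligands are alphabetised independently.
The complex anion is given as 1−; its ligand charges sum to -4, so Os = +3.
A 1:1 salt means the cation carries the equal and opposite charge, 1+.
Cation: ligand charges sum to -2; for the ion to be 1+, Rh = +3.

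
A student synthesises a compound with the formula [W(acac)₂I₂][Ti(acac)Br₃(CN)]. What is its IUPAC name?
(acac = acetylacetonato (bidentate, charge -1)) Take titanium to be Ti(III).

Both ions are complex: the cation is named first with the plain metal name, the anion second with the -ate form; each ion's ligands are alphabetised independently.
Ti is given as +3; the anion's ligand charges sum to -5, so the complex anion is 2−.
A 1:1 salt means the cation carries the equal and opposite charge, 2+.
Cation: ligand charges sum to -4; for the ion to be 2+, W = +6.

bis(acetylacetonato)diiodotungsten(VI) (acetylacetonato)tribromocyanotitanate(III)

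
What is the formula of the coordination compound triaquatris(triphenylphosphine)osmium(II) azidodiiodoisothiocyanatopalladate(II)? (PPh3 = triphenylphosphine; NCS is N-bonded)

Cation [Os…]: ligand charges 0, Os(II) ⇒ ion charge 2+.
Anion [Pd…]: ligand charges -4, Pd(II) ⇒ ion charge 2−.

[Os(H2O)3(PPh3)3][PdI2(N3)(NCS)]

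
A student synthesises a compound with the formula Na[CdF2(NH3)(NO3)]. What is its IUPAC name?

The 1 sodium counter-ion carries a total charge of +1, so each complex ion is 1−.
Ligand charges: 1×nitrato (-1 each), 1×ammine (neutral), 2×fluoro (-1 each); total -3. So Cd + (-3) = 1−, giving Cd = +2.
Ligands are named alphabetically: ammine before fluoro before nitrato.
The complex ion is anionic, so cadmium takes the -ate form cadmate(II).

sodium amminedifluoronitratocadmate(II)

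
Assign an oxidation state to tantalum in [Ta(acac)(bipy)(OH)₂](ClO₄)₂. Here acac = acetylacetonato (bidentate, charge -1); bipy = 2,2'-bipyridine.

+5

2 perchlorate outside the brackets (-1 each) → the complex ion is 2+.
Ligand charges: 2×OH = -2; 1×acac = -1; 1×bipy neutral; sum -3.
Ta + (-3) = 2+ ⇒ Ta is +5.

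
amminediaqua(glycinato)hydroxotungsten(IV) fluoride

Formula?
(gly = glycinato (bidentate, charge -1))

[W(gly)(H2O)2(NH3)(OH)]F2

Ligands: 2 aqua (H2O, neutral), 1 glycinato (gly, -1), 1 hydroxo (OH, -1), 1 ammine (NH3, neutral). Ligand charge sum = -2.
Charge balance with fluoride (-1) requires 1 complex ion per 2 fluoride.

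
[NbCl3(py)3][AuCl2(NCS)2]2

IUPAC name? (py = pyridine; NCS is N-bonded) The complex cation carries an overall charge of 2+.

trichlorotris(pyridine)niobium(V) dichlorodiisothiocyanatoaurate(III)

Both ions are complex: the cation is named first with the plain metal name, the anion second with the -ate form; each ion's ligands are alphabetised independently.
The complex cation is given as 2+; its ligand charges sum to -3, so Nb = +5.
With 2 anions per cation, each anion must be 2/2 = 1−.
Anion: ligand charges sum to -4; for the ion to be 1−, Au = +3.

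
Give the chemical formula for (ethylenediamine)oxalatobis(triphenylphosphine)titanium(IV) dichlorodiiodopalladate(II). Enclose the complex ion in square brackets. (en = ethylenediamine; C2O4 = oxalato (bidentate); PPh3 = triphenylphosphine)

Cation [Ti…]: ligand charges -2, Ti(IV) ⇒ ion charge 2+.
Anion [Pd…]: ligand charges -4, Pd(II) ⇒ ion charge 2−.

[Ti(C2O4)(en)(PPh3)2][PdCl2I2]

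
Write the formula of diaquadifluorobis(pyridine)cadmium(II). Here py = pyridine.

Ligands: 2 aqua (H2O, neutral), 2 pyridine (py, neutral), 2 fluoro (F, -1). Ligand charge sum = -2.
With Cd in oxidation state +2, the complex ion is [Cd...].

[CdF2(H2O)2(py)2]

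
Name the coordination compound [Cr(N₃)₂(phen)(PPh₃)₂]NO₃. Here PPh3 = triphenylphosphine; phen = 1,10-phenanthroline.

diazido(1,10-phenanthroline)bis(triphenylphosphine)chromium(III) nitrate

The 1 nitrate counter-ion carries a total charge of -1, so each complex ion is 1+.
Ligand charges: 2×triphenylphosphine (neutral), 2×azido (-1 each), 1×1,10-phenanthroline (neutral); total -2. So Cr + (-2) = 1+, giving Cr = +3.
Ligands are named alphabetically: azido before phenanthroline before triphenylphosphine.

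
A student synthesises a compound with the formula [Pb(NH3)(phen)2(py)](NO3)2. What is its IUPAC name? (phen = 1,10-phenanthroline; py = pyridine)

The 2 nitrate counter-ions carry a total charge of -2, so each complex ion is 2+.
Ligand charges: 1×ammine (neutral), 2×1,10-phenanthroline (neutral), 1×pyridine (neutral); total 0. So Pb + (0) = 2+, giving Pb = +2.
Ligands are named alphabetically: ammine before phenanthroline before pyridine.

amminebis(1,10-phenanthroline)(pyridine)lead(II) nitrate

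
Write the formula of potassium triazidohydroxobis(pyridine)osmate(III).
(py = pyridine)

K[Os(N3)3(OH)(py)2]

Ligands: 3 azido (N3, -1), 2 pyridine (py, neutral), 1 hydroxo (OH, -1). Ligand charge sum = -4.
With Os in oxidation state +3, the complex ion is [Os...]^1−.
Charge balance with potassium (+1) requires 1 complex ion per 1 potassium.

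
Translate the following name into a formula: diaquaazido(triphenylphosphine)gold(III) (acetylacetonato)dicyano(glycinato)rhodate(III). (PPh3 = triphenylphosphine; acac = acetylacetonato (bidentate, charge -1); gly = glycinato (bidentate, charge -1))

Cation [Au…]: ligand charges -1, Au(III) ⇒ ion charge 2+.
Anion [Rh…]: ligand charges -4, Rh(III) ⇒ ion charge 1−.

[Au(H2O)2(N3)(PPh3)][Rh(acac)(CN)2(gly)]2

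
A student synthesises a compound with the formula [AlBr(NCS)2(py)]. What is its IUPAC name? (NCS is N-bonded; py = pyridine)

There is no counter-ion, so the complex is neutral overall.
Ligand charges: 2×isothiocyanato (-1 each), 1×bromo (-1 each), 1×pyridine (neutral); total -3. So Al + (-3) = 0, giving Al = +3.
Ligands are named alphabetically: bromo before isothiocyanato before pyridine.

bromodiisothiocyanato(pyridine)aluminium(III)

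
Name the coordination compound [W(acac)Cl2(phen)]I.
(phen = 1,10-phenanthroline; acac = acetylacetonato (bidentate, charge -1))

(acetylacetonato)dichloro(1,10-phenanthroline)tungsten(IV) iodide

The 1 iodide counter-ion carries a total charge of -1, so each complex ion is 1+.
Ligand charges: 1×1,10-phenanthroline (neutral), 2×chloro (-1 each), 1×acetylacetonato (-1 each); total -3. So W + (-3) = 1+, giving W = +4.
Ligands are named alphabetically: acetylacetonato before chloro before phenanthroline.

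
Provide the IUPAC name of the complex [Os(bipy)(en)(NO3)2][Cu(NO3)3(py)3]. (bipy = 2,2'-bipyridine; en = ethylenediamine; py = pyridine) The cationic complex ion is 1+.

(2,2'-bipyridine)(ethylenediamine)dinitratoosmium(III) trinitratotris(pyridine)cuprate(II)

The complex cation is given as 1+; its ligand charges sum to -2, so Os = +3.
A 1:1 salt means the anion carries the equal and opposite charge, 1−.
Anion: ligand charges sum to -3; for the ion to be 1−, Cu = +2.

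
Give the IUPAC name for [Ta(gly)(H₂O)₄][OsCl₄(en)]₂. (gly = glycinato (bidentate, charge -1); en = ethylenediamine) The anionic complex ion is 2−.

The complex anion is given as 2−; its ligand charges sum to -4, so Os = +2.
With 2 anions per cation, the cation must be 2×2 = 4+.
Cation: ligand charges sum to -1; for the ion to be 4+, Ta = +5.

tetraaqua(glycinato)tantalum(V) tetrachloro(ethylenediamine)osmate(II)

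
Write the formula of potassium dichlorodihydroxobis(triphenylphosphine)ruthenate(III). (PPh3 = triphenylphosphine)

K[RuCl2(OH)2(PPh3)2]

Ligands: 2 chloro (Cl, -1), 2 triphenylphosphine (PPh3, neutral), 2 hydroxo (OH, -1). Ligand charge sum = -4.
With Ru in oxidation state +3, the complex ion is [Ru...]^1−.
Charge balance with potassium (+1) requires 1 complex ion per 1 potassium.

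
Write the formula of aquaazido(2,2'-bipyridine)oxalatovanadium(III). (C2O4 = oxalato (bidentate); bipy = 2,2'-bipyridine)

Ligands: 1 azido (N3, -1), 1 oxalato (C2O4, -2), 1 aqua (H2O, neutral), 1 2,2'-bipyridine (bipy, neutral). Ligand charge sum = -3.
With V in oxidation state +3, the complex ion is [V...].

[V(bipy)(C2O4)(H2O)(N3)]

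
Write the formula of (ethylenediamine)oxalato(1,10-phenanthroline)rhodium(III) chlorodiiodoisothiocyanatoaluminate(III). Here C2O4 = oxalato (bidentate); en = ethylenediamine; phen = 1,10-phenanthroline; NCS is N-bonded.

[Rh(C2O4)(en)(phen)][AlClI2(NCS)]

Cation [Rh…]: ligand charges -2, Rh(III) ⇒ ion charge 1+.
Anion [Al…]: ligand charges -4, Al(III) ⇒ ion charge 1−.
One 1+ cation balances one 1− anion.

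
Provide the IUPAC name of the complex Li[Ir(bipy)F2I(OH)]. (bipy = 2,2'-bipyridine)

lithium (2,2'-bipyridine)difluorohydroxoiodoiridate(III)

The 1 lithium counter-ion carries a total charge of +1, so each complex ion is 1−.
Ligand charges: 1×iodo (-1 each), 2×fluoro (-1 each), 1×hydroxo (-1 each), 1×2,2'-bipyridine (neutral); total -4. So Ir + (-4) = 1−, giving Ir = +3.
The complex ion is anionic, so iridium takes the -ate form iridate(III).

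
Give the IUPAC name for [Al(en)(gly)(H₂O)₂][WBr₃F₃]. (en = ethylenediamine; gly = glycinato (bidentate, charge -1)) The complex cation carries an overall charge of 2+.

diaqua(ethylenediamine)(glycinato)aluminium(III) tribromotrifluorotungstate(IV)

Both ions are complex: the cation is named first with the plain metal name, the anion second with the -ate form; each ion's ligands are alphabetised independently.
The complex cation is given as 2+; its ligand charges sum to -1, so Al = +3.
A 1:1 salt means the anion carries the equal and opposite charge, 2−.
Anion: ligand charges sum to -6; for the ion to be 2−, W = +4.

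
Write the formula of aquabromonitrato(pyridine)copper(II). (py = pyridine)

Ligands: 1 nitrato (NO3, -1), 1 bromo (Br, -1), 1 pyridine (py, neutral), 1 aqua (H2O, neutral). Ligand charge sum = -2.
With Cu in oxidation state +2, the complex ion is [Cu...].

[CuBr(H2O)(NO3)(py)]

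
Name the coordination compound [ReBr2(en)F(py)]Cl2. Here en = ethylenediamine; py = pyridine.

dibromo(ethylenediamine)fluoro(pyridine)rhenium(V) chloride

The 2 chloride counter-ions carry a total charge of -2, so each complex ion is 2+.
Ligand charges: 1×fluoro (-1 each), 2×bromo (-1 each), 1×ethylenediamine (neutral), 1×pyridine (neutral); total -3. So Re + (-3) = 2+, giving Re = +5.
Ligands are named alphabetically: bromo before ethylenediamine before fluoro before pyridine.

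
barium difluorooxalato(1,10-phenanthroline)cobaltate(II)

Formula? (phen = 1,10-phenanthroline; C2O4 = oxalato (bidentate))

Ba[Co(C2O4)F2(phen)]

Ligands: 1 1,10-phenanthroline (phen, neutral), 1 oxalato (C2O4, -2), 2 fluoro (F, -1). Ligand charge sum = -4.
With Co in oxidation state +2, the complex ion is [Co...]^2−.
Charge balance with barium (+2) requires 1 complex ion per 1 barium.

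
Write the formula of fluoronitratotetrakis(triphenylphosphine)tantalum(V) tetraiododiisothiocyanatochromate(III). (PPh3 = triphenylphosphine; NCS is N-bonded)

Cation [Ta…]: ligand charges -2, Ta(V) ⇒ ion charge 3+.
Anion [Cr…]: ligand charges -6, Cr(III) ⇒ ion charge 3−.
One 3+ cation balances one 3− anion.

[TaF(NO3)(PPh3)4][CrI4(NCS)2]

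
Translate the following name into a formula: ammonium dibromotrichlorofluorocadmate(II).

Ligands: 1 fluoro (F, -1), 2 bromo (Br, -1), 3 chloro (Cl, -1). Ligand charge sum = -6.
With Cd in oxidation state +2, the complex ion is [Cd...]^4−.
Charge balance with ammonium (+1) requires 1 complex ion per 4 ammonium.

(NH4)4[CdBr2Cl3F]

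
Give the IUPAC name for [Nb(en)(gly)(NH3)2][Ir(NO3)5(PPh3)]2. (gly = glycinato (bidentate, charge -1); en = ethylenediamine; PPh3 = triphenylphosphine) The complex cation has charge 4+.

diammine(ethylenediamine)(glycinato)niobium(V) pentanitrato(triphenylphosphine)iridate(III)

Both ions are complex: the cation is named first with the plain metal name, the anion second with the -ate form; each ion's ligands are alphabetised independently.
The complex cation is given as 4+; its ligand charges sum to -1, so Nb = +5.
With 2 anions per cation, each anion must be 4/2 = 2−.
Anion: ligand charges sum to -5; for the ion to be 2−, Ir = +3.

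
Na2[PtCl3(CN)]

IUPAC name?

sodium trichlorocyanoplatinate(II)

The 2 sodium counter-ions carry a total charge of +2, so each complex ion is 2−.
Ligand charges: 1×cyano (-1 each), 3×chloro (-1 each); total -4. So Pt + (-4) = 2−, giving Pt = +2.
The complex ion is anionic, so platinum takes the -ate form platinate(II).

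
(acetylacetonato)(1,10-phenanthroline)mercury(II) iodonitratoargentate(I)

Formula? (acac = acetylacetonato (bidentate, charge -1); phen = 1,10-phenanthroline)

[Hg(acac)(phen)][AgI(NO3)]

Cation [Hg…]: ligand charges -1, Hg(II) ⇒ ion charge 1+.
Anion [Ag…]: ligand charges -2, Ag(I) ⇒ ion charge 1−.
One 1+ cation balances one 1− anion.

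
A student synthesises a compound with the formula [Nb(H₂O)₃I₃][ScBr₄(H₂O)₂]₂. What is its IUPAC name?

Both ions are complex: the cation is named first with the plain metal name, the anion second with the -ate form; each ion's ligands are alphabetised independently.
Scandium is always +3 in its complexes; the anion's ligand charges sum to -4, so the complex anion is 1−.
With 2 anions per cation, the cation must be 2×1 = 2+.
Cation: ligand charges sum to -3; for the ion to be 2+, Nb = +5.

triaquatriiodoniobium(V) diaquatetrabromoscandate(III)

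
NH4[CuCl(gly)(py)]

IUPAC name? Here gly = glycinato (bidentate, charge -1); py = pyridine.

ammonium chloro(glycinato)(pyridine)cuprate(I)

The 1 ammonium counter-ion carries a total charge of +1, so each complex ion is 1−.
Ligand charges: 1×glycinato (-1 each), 1×chloro (-1 each), 1×pyridine (neutral); total -2. So Cu + (-2) = 1−, giving Cu = +1.
The complex ion is anionic, so copper takes the -ate form cuprate(I).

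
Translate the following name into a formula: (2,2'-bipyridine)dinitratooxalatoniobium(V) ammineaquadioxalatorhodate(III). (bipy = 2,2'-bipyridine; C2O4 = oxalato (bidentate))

[Nb(bipy)(C2O4)(NO3)2][Rh(C2O4)2(H2O)(NH3)]

Cation [Nb…]: ligand charges -4, Nb(V) ⇒ ion charge 1+.
Anion [Rh…]: ligand charges -4, Rh(III) ⇒ ion charge 1−.
One 1+ cation balances one 1− anion.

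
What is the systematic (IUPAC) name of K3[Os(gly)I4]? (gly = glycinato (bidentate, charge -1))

potassium (glycinato)tetraiodoosmate(II)

The 3 potassium counter-ions carry a total charge of +3, so each complex ion is 3−.
Ligand charges: 4×iodo (-1 each), 1×glycinato (-1 each); total -5. So Os + (-5) = 3−, giving Os = +2.
Ligands are named alphabetically: glycinato before iodo.
The complex ion is anionic, so osmium takes the -ate form osmate(II).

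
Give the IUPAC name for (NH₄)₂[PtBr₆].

ammonium hexabromoplatinate(IV)

The 2 ammonium counter-ions carry a total charge of +2, so each complex ion is 2−.
Ligand charges: 6×bromo (-1 each); total -6. So Pt + (-6) = 2−, giving Pt = +4.
The complex ion is anionic, so platinum takes the -ate form platinate(IV).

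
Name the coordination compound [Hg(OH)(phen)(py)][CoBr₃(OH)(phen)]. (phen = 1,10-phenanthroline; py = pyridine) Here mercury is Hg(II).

hydroxo(1,10-phenanthroline)(pyridine)mercury(II) tribromohydroxo(1,10-phenanthroline)cobaltate(III)

Both ions are complex: the cation is named first with the plain metal name, the anion second with the -ate form; each ion's ligands are alphabetised independently.
Hg is given as +2; the cation's ligand charges sum to -1, so the complex cation is 1+.
A 1:1 salt means the anion carries the equal and opposite charge, 1−.
Anion: ligand charges sum to -4; for the ion to be 1−, Co = +3.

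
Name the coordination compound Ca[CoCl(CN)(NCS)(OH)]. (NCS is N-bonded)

The 1 calcium counter-ion carries a total charge of +2, so each complex ion is 2−.
Ligand charges: 1×isothiocyanato (-1 each), 1×hydroxo (-1 each), 1×cyano (-1 each), 1×chloro (-1 each); total -4. So Co + (-4) = 2−, giving Co = +2.
The complex ion is anionic, so cobalt takes the -ate form cobaltate(II).

calcium chlorocyanohydroxoisothiocyanatocobaltate(II)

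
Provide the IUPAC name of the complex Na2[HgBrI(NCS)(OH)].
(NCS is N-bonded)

The 2 sodium counter-ions carry a total charge of +2, so each complex ion is 2−.
Ligand charges: 1×hydroxo (-1 each), 1×iodo (-1 each), 1×bromo (-1 each), 1×isothiocyanato (-1 each); total -4. So Hg + (-4) = 2−, giving Hg = +2.
Ligands are named alphabetically: bromo before hydroxo before iodo before isothiocyanato.
The complex ion is anionic, so mercury takes the -ate form mercurate(II).

sodium bromohydroxoiodoisothiocyanatomercurate(II)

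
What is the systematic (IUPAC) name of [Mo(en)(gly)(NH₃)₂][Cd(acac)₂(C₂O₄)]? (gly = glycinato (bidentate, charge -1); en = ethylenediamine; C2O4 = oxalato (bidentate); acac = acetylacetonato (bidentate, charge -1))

Both ions are complex: the cation is named first with the plain metal name, the anion second with the -ate form; each ion's ligands are alphabetised independently.
Cadmium is always +2 in its complexes; the anion's ligand charges sum to -4, so the complex anion is 2−.
A 1:1 salt means the cation carries the equal and opposite charge, 2+.
Cation: ligand charges sum to -1; for the ion to be 2+, Mo = +3.

diammine(ethylenediamine)(glycinato)molybdenum(III) bis(acetylacetonato)oxalatocadmate(II)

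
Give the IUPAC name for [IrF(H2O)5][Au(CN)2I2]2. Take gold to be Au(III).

pentaaquafluoroiridium(III) dicyanodiiodoaurate(III)

Au is given as +3; the anion's ligand charges sum to -4, so the complex anion is 1−.
With 2 anions per cation, the cation must be 2×1 = 2+.
Cation: ligand charges sum to -1; for the ion to be 2+, Ir = +3.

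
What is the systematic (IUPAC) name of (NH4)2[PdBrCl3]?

The 2 ammonium counter-ions carry a total charge of +2, so each complex ion is 2−.
Ligand charges: 3×chloro (-1 each), 1×bromo (-1 each); total -4. So Pd + (-4) = 2−, giving Pd = +2.
Ligands are named alphabetically: bromo before chloro.
The complex ion is anionic, so palladium takes the -ate form palladate(II).

ammonium bromotrichloropalladate(II)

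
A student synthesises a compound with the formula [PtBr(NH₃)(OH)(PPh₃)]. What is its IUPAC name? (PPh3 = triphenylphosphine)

There is no counter-ion, so the complex is neutral overall.
Ligand charges: 1×ammine (neutral), 1×hydroxo (-1 each), 1×bromo (-1 each), 1×triphenylphosphine (neutral); total -2. So Pt + (-2) = 0, giving Pt = +2.
Ligands are named alphabetically: ammine before bromo before hydroxo before triphenylphosphine.

amminebromohydroxo(triphenylphosphine)platinum(II)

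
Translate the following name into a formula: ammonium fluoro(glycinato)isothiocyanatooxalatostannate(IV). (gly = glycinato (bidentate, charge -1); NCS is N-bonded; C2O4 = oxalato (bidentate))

NH4[Sn(C2O4)F(gly)(NCS)]

Ligands: 1 glycinato (gly, -1), 1 isothiocyanato (NCS, -1), 1 fluoro (F, -1), 1 oxalato (C2O4, -2). Ligand charge sum = -5.
With Sn in oxidation state +4, the complex ion is [Sn...]^1−.
Charge balance with ammonium (+1) requires 1 complex ion per 1 ammonium.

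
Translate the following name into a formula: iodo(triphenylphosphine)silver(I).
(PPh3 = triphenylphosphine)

[AgI(PPh3)]

Ligands: 1 triphenylphosphine (PPh3, neutral), 1 iodo (I, -1). Ligand charge sum = -1.
With Ag in oxidation state +1, the complex ion is [Ag...].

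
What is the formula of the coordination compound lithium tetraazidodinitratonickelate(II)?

Ligands: 2 nitrato (NO3, -1), 4 azido (N3, -1). Ligand charge sum = -6.
With Ni in oxidation state +2, the complex ion is [Ni...]^4−.
Charge balance with lithium (+1) requires 1 complex ion per 4 lithium.

Li4[Ni(N3)4(NO3)2]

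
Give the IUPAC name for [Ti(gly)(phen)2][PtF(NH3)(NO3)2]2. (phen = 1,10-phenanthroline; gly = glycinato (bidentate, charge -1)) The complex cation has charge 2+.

(glycinato)bis(1,10-phenanthroline)titanium(III) amminefluorodinitratoplatinate(II)

The complex cation is given as 2+; its ligand charges sum to -1, so Ti = +3.
With 2 anions per cation, each anion must be 2/2 = 1−.
Anion: ligand charges sum to -3; for the ion to be 1−, Pt = +2.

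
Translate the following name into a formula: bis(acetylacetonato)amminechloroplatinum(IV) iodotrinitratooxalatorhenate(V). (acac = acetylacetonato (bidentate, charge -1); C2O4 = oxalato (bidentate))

[Pt(acac)2Cl(NH3)][Re(C2O4)I(NO3)3]

Cation [Pt…]: ligand charges -3, Pt(IV) ⇒ ion charge 1+.
Anion [Re…]: ligand charges -6, Re(V) ⇒ ion charge 1−.
One 1+ cation balances one 1− anion.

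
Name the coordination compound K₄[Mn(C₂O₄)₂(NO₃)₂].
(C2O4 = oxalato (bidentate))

The 4 potassium counter-ions carry a total charge of +4, so each complex ion is 4−.
Ligand charges: 2×nitrato (-1 each), 2×oxalato (-2 each); total -6. So Mn + (-6) = 4−, giving Mn = +2.
The complex ion is anionic, so manganese takes the -ate form manganate(II).

potassium dinitratodioxalatomanganate(II)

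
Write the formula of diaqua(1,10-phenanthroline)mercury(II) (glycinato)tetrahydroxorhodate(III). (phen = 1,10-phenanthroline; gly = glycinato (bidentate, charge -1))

[Hg(H2O)2(phen)][Rh(gly)(OH)4]

Cation [Hg…]: ligand charges 0, Hg(II) ⇒ ion charge 2+.
Anion [Rh…]: ligand charges -5, Rh(III) ⇒ ion charge 2−.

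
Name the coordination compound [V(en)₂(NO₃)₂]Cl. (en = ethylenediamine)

bis(ethylenediamine)dinitratovanadium(III) chloride

The 1 chloride counter-ion carries a total charge of -1, so each complex ion is 1+.
Ligand charges: 2×nitrato (-1 each), 2×ethylenediamine (neutral); total -2. So V + (-2) = 1+, giving V = +3.
Ligands are named alphabetically: ethylenediamine before nitrato.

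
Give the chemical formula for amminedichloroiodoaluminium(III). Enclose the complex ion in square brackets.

[AlCl2I(NH3)]

Ligands: 1 ammine (NH3, neutral), 2 chloro (Cl, -1), 1 iodo (I, -1). Ligand charge sum = -3.
With Al in oxidation state +3, the complex ion is [Al...].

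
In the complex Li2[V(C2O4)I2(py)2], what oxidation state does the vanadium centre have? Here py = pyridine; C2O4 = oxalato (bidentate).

2 lithium outside the brackets (+1 each) → the complex ion is 2−.
Ligand charges: 2×I = -2; 2×py neutral; 1×C2O4 = -2; sum -4.
V + (-4) = 2− ⇒ V is +2.

+2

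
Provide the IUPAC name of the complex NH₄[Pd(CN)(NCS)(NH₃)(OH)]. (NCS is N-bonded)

The 1 ammonium counter-ion carries a total charge of +1, so each complex ion is 1−.
Ligand charges: 1×cyano (-1 each), 1×hydroxo (-1 each), 1×isothiocyanato (-1 each), 1×ammine (neutral); total -3. So Pd + (-3) = 1−, giving Pd = +2.
The complex ion is anionic, so palladium takes the -ate form palladate(II).

ammonium amminecyanohydroxoisothiocyanatopalladate(II)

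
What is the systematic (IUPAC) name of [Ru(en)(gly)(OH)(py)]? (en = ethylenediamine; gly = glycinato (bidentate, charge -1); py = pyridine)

(ethylenediamine)(glycinato)hydroxo(pyridine)ruthenium(II)

There is no counter-ion, so the complex is neutral overall.
Ligand charges: 1×ethylenediamine (neutral), 1×glycinato (-1 each), 1×pyridine (neutral), 1×hydroxo (-1 each); total -2. So Ru + (-2) = 0, giving Ru = +2.
Ligands are named alphabetically: ethylenediamine before glycinato before hydroxo before pyridine.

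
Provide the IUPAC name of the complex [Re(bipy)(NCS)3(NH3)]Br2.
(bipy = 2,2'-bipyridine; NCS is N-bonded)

ammine(2,2'-bipyridine)triisothiocyanatorhenium(V) bromide

The 2 bromide counter-ions carry a total charge of -2, so each complex ion is 2+.
Ligand charges: 1×2,2'-bipyridine (neutral), 1×ammine (neutral), 3×isothiocyanato (-1 each); total -3. So Re + (-3) = 2+, giving Re = +5.
Ligands are named alphabetically: ammine before bipyridine before isothiocyanato.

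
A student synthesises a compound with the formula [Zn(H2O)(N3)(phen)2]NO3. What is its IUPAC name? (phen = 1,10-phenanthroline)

The 1 nitrate counter-ion carries a total charge of -1, so each complex ion is 1+.
Ligand charges: 1×aqua (neutral), 1×azido (-1 each), 2×1,10-phenanthroline (neutral); total -1. So Zn + (-1) = 1+, giving Zn = +2.
Ligands are named alphabetically: aqua before azido before phenanthroline.

aquaazidobis(1,10-phenanthroline)zinc(II) nitrate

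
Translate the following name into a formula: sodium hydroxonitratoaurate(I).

Ligands: 1 nitrato (NO3, -1), 1 hydroxo (OH, -1). Ligand charge sum = -2.
Charge balance with sodium (+1) requires 1 complex ion per 1 sodium.

Na[Au(NO3)(OH)]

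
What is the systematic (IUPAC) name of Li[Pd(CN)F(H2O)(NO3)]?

The 1 lithium counter-ion carries a total charge of +1, so each complex ion is 1−.
Ligand charges: 1×cyano (-1 each), 1×aqua (neutral), 1×fluoro (-1 each), 1×nitrato (-1 each); total -3. So Pd + (-3) = 1−, giving Pd = +2.
Ligands are named alphabetically: aqua before cyano before fluoro before nitrato.
The complex ion is anionic, so palladium takes the -ate form palladate(II).

lithium aquacyanofluoronitratopalladate(II)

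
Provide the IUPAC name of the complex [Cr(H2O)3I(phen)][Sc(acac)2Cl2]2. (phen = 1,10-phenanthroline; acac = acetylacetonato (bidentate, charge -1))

triaquaiodo(1,10-phenanthroline)chromium(III) bis(acetylacetonato)dichloroscandate(III)

Both ions are complex: the cation is named first with the plain metal name, the anion second with the -ate form; each ion's ligands are alphabetised independently.
Scandium is always +3 in its complexes; the anion's ligand charges sum to -4, so the complex anion is 1−.
With 2 anions per cation, the cation must be 2×1 = 2+.
Cation: ligand charges sum to -1; for the ion to be 2+, Cr = +3.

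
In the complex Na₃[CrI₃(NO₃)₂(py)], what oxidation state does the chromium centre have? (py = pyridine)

+2

3 sodium outside the brackets (+1 each) → the complex ion is 3−.
Ligand charges: 2×NO3 = -2; 3×I = -3; 1×py neutral; sum -5.
Cr + (-5) = 3− ⇒ Cr is +2.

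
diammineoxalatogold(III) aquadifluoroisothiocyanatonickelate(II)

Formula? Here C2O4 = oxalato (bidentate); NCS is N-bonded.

[Au(C2O4)(NH3)2][NiF2(H2O)(NCS)]

Cation [Au…]: ligand charges -2, Au(III) ⇒ ion charge 1+.
Anion [Ni…]: ligand charges -3, Ni(II) ⇒ ion charge 1−.
One 1+ cation balances one 1− anion.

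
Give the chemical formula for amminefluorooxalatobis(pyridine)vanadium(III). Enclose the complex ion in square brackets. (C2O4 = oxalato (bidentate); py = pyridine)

[V(C2O4)F(NH3)(py)2]

Ligands: 1 oxalato (C2O4, -2), 2 pyridine (py, neutral), 1 fluoro (F, -1), 1 ammine (NH3, neutral). Ligand charge sum = -3.
With V in oxidation state +3, the complex ion is [V...].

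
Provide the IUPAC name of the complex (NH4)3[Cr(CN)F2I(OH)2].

ammonium cyanodifluorodihydroxoiodochromate(III)

The 3 ammonium counter-ions carry a total charge of +3, so each complex ion is 3−.
Ligand charges: 1×iodo (-1 each), 2×hydroxo (-1 each), 1×cyano (-1 each), 2×fluoro (-1 each); total -6. So Cr + (-6) = 3−, giving Cr = +3.
The complex ion is anionic, so chromium takes the -ate form chromate(III).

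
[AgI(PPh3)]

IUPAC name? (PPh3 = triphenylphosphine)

There is no counter-ion, so the complex is neutral overall.
Ligand charges: 1×iodo (-1 each), 1×triphenylphosphine (neutral); total -1. So Ag + (-1) = 0, giving Ag = +1.
Ligands are named alphabetically: iodo before triphenylphosphine.

iodo(triphenylphosphine)silver(I)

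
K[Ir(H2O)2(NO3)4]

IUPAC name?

potassium diaquatetranitratoiridate(III)

The 1 potassium counter-ion carries a total charge of +1, so each complex ion is 1−.
Ligand charges: 4×nitrato (-1 each), 2×aqua (neutral); total -4. So Ir + (-4) = 1−, giving Ir = +3.
Ligands are named alphabetically: aqua before nitrato.
The complex ion is anionic, so iridium takes the -ate form iridate(III).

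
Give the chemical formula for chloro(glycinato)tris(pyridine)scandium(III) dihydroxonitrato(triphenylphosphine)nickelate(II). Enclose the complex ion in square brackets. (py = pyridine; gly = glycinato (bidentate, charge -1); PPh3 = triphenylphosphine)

[ScCl(gly)(py)3][Ni(NO3)(OH)2(PPh3)]

Cation [Sc…]: ligand charges -2, Sc(III) ⇒ ion charge 1+.
Anion [Ni…]: ligand charges -3, Ni(II) ⇒ ion charge 1−.
One 1+ cation balances one 1− anion.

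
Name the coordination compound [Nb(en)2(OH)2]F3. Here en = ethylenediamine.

bis(ethylenediamine)dihydroxoniobium(V) fluoride

The 3 fluoride counter-ions carry a total charge of -3, so each complex ion is 3+.
Ligand charges: 2×ethylenediamine (neutral), 2×hydroxo (-1 each); total -2. So Nb + (-2) = 3+, giving Nb = +5.
Ligands are named alphabetically: ethylenediamine before hydroxo.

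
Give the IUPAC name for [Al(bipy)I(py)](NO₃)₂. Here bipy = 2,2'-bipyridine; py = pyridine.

(2,2'-bipyridine)iodo(pyridine)aluminium(III) nitrate

The 2 nitrate counter-ions carry a total charge of -2, so each complex ion is 2+.
Ligand charges: 1×2,2'-bipyridine (neutral), 1×pyridine (neutral), 1×iodo (-1 each); total -1. So Al + (-1) = 2+, giving Al = +3.
Ligands are named alphabetically: bipyridine before iodo before pyridine.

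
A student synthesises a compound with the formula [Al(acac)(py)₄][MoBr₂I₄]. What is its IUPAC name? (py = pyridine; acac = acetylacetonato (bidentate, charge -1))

Both ions are complex: the cation is named first with the plain metal name, the anion second with the -ate form; each ion's ligands are alphabetised independently.
Aluminium is always +3 in its complexes; the cation's ligand charges sum to -1, so the complex cation is 2+.
A 1:1 salt means the anion carries the equal and opposite charge, 2−.
Anion: ligand charges sum to -6; for the ion to be 2−, Mo = +4.

(acetylacetonato)tetrakis(pyridine)aluminium(III) dibromotetraiodomolybdate(IV)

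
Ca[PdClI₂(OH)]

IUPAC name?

The 1 calcium counter-ion carries a total charge of +2, so each complex ion is 2−.
Ligand charges: 2×iodo (-1 each), 1×hydroxo (-1 each), 1×chloro (-1 each); total -4. So Pd + (-4) = 2−, giving Pd = +2.
The complex ion is anionic, so palladium takes the -ate form palladate(II).

calcium chlorohydroxodiiodopalladate(II)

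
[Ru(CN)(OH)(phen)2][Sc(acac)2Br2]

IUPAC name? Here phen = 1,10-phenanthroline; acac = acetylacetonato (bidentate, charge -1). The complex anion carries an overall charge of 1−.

cyanohydroxobis(1,10-phenanthroline)ruthenium(III) bis(acetylacetonato)dibromoscandate(III)

Both ions are complex: the cation is named first with the plain metal name, the anion second with the -ate form; each ion's ligands are alphabetised independently.
The complex anion is given as 1−; its ligand charges sum to -4, so Sc = +3.
A 1:1 salt means the cation carries the equal and opposite charge, 1+.
Cation: ligand charges sum to -2; for the ion to be 1+, Ru = +3.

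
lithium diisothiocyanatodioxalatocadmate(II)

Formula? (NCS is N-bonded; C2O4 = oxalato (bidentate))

Ligands: 2 isothiocyanato (NCS, -1), 2 oxalato (C2O4, -2). Ligand charge sum = -6.
Charge balance with lithium (+1) requires 1 complex ion per 4 lithium.

Li4[Cd(C2O4)2(NCS)2]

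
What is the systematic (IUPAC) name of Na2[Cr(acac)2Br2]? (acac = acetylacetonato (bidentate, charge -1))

The 2 sodium counter-ions carry a total charge of +2, so each complex ion is 2−.
Ligand charges: 2×bromo (-1 each), 2×acetylacetonato (-1 each); total -4. So Cr + (-4) = 2−, giving Cr = +2.
Ligands are named alphabetically: acetylacetonato before bromo.
The complex ion is anionic, so chromium takes the -ate form chromate(II).

sodium bis(acetylacetonato)dibromochromate(II)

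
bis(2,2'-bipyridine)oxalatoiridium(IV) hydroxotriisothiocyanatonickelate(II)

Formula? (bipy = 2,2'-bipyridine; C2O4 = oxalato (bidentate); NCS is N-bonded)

Cation [Ir…]: ligand charges -2, Ir(IV) ⇒ ion charge 2+.
Anion [Ni…]: ligand charges -4, Ni(II) ⇒ ion charge 2−.
One 2+ cation balances one 2− anion.

[Ir(bipy)2(C2O4)][Ni(NCS)3(OH)]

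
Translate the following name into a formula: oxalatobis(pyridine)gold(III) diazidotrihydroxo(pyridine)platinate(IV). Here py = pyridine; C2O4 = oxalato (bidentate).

[Au(C2O4)(py)2][Pt(N3)2(OH)3(py)]

Cation [Au…]: ligand charges -2, Au(III) ⇒ ion charge 1+.
Anion [Pt…]: ligand charges -5, Pt(IV) ⇒ ion charge 1−.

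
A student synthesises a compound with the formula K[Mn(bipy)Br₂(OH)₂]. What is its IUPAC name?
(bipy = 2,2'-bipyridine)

potassium (2,2'-bipyridine)dibromodihydroxomanganate(III)

The 1 potassium counter-ion carries a total charge of +1, so each complex ion is 1−.
Ligand charges: 2×hydroxo (-1 each), 2×bromo (-1 each), 1×2,2'-bipyridine (neutral); total -4. So Mn + (-4) = 1−, giving Mn = +3.
Ligands are named alphabetically: bipyridine before bromo before hydroxo.
The complex ion is anionic, so manganese takes the -ate form manganate(III).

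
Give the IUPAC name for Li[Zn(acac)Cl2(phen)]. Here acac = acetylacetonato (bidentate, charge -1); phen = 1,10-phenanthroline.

The 1 lithium counter-ion carries a total charge of +1, so each complex ion is 1−.
Ligand charges: 1×acetylacetonato (-1 each), 2×chloro (-1 each), 1×1,10-phenanthroline (neutral); total -3. So Zn + (-3) = 1−, giving Zn = +2.
The complex ion is anionic, so zinc takes the -ate form zincate(II).

lithium (acetylacetonato)dichloro(1,10-phenanthroline)zincate(II)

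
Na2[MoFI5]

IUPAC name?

sodium fluoropentaiodomolybdate(IV)

The 2 sodium counter-ions carry a total charge of +2, so each complex ion is 2−.
Ligand charges: 5×iodo (-1 each), 1×fluoro (-1 each); total -6. So Mo + (-6) = 2−, giving Mo = +4.
The complex ion is anionic, so molybdenum takes the -ate form molybdate(IV).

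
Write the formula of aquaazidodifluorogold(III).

[AuF2(H2O)(N3)]

Ligands: 1 aqua (H2O, neutral), 1 azido (N3, -1), 2 fluoro (F, -1). Ligand charge sum = -3.
With Au in oxidation state +3, the complex ion is [Au...].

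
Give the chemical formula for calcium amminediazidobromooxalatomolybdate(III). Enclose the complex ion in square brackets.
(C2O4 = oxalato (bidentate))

Ligands: 1 oxalato (C2O4, -2), 2 azido (N3, -1), 1 ammine (NH3, neutral), 1 bromo (Br, -1). Ligand charge sum = -5.
Charge balance with calcium (+2) requires 1 complex ion per 1 calcium.

Ca[MoBr(C2O4)(N3)2(NH3)]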